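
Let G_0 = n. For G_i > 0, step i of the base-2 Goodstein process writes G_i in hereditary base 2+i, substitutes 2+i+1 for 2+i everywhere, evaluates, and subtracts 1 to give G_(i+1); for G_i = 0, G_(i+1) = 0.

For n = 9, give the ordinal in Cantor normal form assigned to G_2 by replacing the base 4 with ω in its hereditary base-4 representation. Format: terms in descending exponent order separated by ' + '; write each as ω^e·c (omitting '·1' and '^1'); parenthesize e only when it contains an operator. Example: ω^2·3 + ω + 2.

G_0=9  [base 2] 2^(2 + 1) + 1  →[2↦3]→  3^(3 + 1) + 1 = 82  −1 ⇒ G_1=81
G_1=81  [base 3] 3^(3 + 1)  →[3↦4]→  4^(4 + 1) = 1024  −1 ⇒ G_2=1023
G_2=1023  [base 4] 3·4^4 + 3·4^3 + 3·4^2 + 3·4 + 3  →[4↦5]→  3·5^5 + 3·5^3 + 3·5^2 + 3·5 + 3 = 9843  −1 ⇒ G_3=9842

ω^ω·3 + ω^3·3 + ω^2·3 + ω·3 + 3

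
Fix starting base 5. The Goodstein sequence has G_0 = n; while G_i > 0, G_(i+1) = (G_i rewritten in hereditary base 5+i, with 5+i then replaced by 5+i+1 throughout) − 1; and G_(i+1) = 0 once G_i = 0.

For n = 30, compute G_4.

83

step 0: 30 = 5^2 + 5; sub 6 for 5: 6^2 + 6; = 42; G_1 = 42−1 = 41
step 1: 41 = 6^2 + 5; sub 7 for 6: 7^2 + 5; = 54; G_2 = 54−1 = 53
step 2: 53 = 7^2 + 4; sub 8 for 7: 8^2 + 4; = 68; G_3 = 68−1 = 67
step 3: 67 = 8^2 + 3; sub 9 for 8: 9^2 + 3; = 84; G_4 = 84−1 = 83
step 4: 83 = 9^2 + 2; sub 10 for 9: 10^2 + 2; = 102; G_5 = 102−1 = 101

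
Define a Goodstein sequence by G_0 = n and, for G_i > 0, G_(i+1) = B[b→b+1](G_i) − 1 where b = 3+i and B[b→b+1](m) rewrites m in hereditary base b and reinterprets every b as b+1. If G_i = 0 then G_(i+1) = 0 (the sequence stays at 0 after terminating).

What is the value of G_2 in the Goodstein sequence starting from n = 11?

G_0=11  [base 3] 3^2 + 2  →[3↦4]→  4^2 + 2 = 18  −1 ⇒ G_1=17
G_1=17  [base 4] 4^2 + 1  →[4↦5]→  5^2 + 1 = 26  −1 ⇒ G_2=25

25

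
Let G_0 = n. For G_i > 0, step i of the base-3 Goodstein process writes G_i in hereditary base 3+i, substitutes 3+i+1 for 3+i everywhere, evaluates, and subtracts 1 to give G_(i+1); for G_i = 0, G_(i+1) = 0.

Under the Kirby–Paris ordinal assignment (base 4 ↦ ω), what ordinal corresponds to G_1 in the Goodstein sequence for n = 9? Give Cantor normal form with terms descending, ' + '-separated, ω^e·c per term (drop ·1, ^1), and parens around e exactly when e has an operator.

(0) 9|_3 = 3^2 ↦ 4^2|_4 = 16 ⇒ 15
(1) 15|_4 = 3·4 + 3 ↦ 3·5 + 3|_5 = 18 ⇒ 17

ω·3 + 3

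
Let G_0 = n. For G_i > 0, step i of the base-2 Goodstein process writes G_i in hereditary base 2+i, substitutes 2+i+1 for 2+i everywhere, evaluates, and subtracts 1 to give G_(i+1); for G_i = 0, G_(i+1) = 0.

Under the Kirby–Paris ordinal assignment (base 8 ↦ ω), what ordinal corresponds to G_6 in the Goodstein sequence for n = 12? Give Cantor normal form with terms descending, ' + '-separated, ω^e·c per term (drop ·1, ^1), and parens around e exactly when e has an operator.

base 2: 12 = 2^(2 + 1) + 2^2; at 3: 3^(3 + 1) + 3^3 = 108; next = 107
base 3: 107 = 3^(3 + 1) + 2·3^2 + 2·3 + 2; at 4: 4^(4 + 1) + 2·4^2 + 2·4 + 2 = 1066; next = 1065
base 4: 1065 = 4^(4 + 1) + 2·4^2 + 2·4 + 1; at 5: 5^(5 + 1) + 2·5^2 + 2·5 + 1 = 15686; next = 15685
base 5: 15685 = 5^(5 + 1) + 2·5^2 + 2·5; at 6: 6^(6 + 1) + 2·6^2 + 2·6 = 280020; next = 280019
base 6: 280019 = 6^(6 + 1) + 2·6^2 + 6 + 5; at 7: 7^(7 + 1) + 2·7^2 + 7 + 5 = 5764911; next = 5764910
base 7: 5764910 = 7^(7 + 1) + 2·7^2 + 7 + 4; at 8: 8^(8 + 1) + 2·8^2 + 8 + 4 = 134217868; next = 134217867
base 8: 134217867 = 8^(8 + 1) + 2·8^2 + 8 + 3; at 9: 9^(9 + 1) + 2·9^2 + 9 + 3 = 3486784575; next = 3486784574

ω^(ω + 1) + ω^2·2 + ω + 3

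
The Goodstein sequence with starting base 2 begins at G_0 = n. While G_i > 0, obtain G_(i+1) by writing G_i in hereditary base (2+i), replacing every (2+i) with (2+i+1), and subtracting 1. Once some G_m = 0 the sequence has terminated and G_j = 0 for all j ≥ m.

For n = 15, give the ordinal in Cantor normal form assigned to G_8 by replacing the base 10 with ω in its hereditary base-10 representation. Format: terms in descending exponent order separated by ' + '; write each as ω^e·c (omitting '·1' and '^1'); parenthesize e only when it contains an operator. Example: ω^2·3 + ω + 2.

ω^(ω + 1) + ω^7·7 + ω^6·7 + ω^5·7 + ω^4·7 + ω^3·7 + ω^2·7 + ω·7 + 5

base 2: 15 = 2^(2 + 1) + 2^2 + 2 + 1; at 3: 3^(3 + 1) + 3^3 + 3 + 1 = 112; next = 111
base 3: 111 = 3^(3 + 1) + 3^3 + 3; at 4: 4^(4 + 1) + 4^4 + 4 = 1284; next = 1283
base 4: 1283 = 4^(4 + 1) + 4^4 + 3; at 5: 5^(5 + 1) + 5^5 + 3 = 18753; next = 18752
base 5: 18752 = 5^(5 + 1) + 5^5 + 2; at 6: 6^(6 + 1) + 6^6 + 2 = 326594; next = 326593
base 6: 326593 = 6^(6 + 1) + 6^6 + 1; at 7: 7^(7 + 1) + 7^7 + 1 = 6588345; next = 6588344
base 7: 6588344 = 7^(7 + 1) + 7^7; at 8: 8^(8 + 1) + 8^8 = 150994944; next = 150994943
base 8: 150994943 = 8^(8 + 1) + 7·8^7 + 7·8^6 + 7·8^5 + 7·8^4 + 7·8^3 + 7·8^2 + 7·8 + 7; at 9: 9^(9 + 1) + 7·9^7 + 7·9^6 + 7·9^5 + 7·9^4 + 7·9^3 + 7·9^2 + 7·9 + 7 = 3524450281; next = 3524450280
base 9: 3524450280 = 9^(9 + 1) + 7·9^7 + 7·9^6 + 7·9^5 + 7·9^4 + 7·9^3 + 7·9^2 + 7·9 + 6; at 10: 10^(10 + 1) + 7·10^7 + 7·10^6 + 7·10^5 + 7·10^4 + 7·10^3 + 7·10^2 + 7·10 + 6 = 100077777776; next = 100077777775
base 10: 100077777775 = 10^(10 + 1) + 7·10^7 + 7·10^6 + 7·10^5 + 7·10^4 + 7·10^3 + 7·10^2 + 7·10 + 5; at 11: 11^(11 + 1) + 7·11^7 + 7·11^6 + 7·11^5 + 7·11^4 + 7·11^3 + 7·11^2 + 7·11 + 5 = 3138578427935; next = 3138578427934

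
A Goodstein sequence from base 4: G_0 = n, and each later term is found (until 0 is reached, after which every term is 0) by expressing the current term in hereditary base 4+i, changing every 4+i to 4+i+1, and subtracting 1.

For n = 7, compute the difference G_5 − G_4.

step 0: 7 = 4 + 3; sub 5 for 4: 5 + 3; = 8; G_1 = 8−1 = 7
step 1: 7 = 5 + 2; sub 6 for 5: 6 + 2; = 8; G_2 = 8−1 = 7
step 2: 7 = 6 + 1; sub 7 for 6: 7 + 1; = 8; G_3 = 8−1 = 7
step 3: 7 = 7; sub 8 for 7: 8; = 8; G_4 = 8−1 = 7
step 4: 7 = 7; sub 9 for 8: 7; = 7; G_5 = 7−1 = 6

-1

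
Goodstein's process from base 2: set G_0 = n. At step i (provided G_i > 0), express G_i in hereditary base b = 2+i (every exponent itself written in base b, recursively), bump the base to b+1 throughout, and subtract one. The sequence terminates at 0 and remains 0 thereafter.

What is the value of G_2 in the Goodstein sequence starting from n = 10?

1025

(0) 10|_2 = 2^(2 + 1) + 2 ↦ 3^(3 + 1) + 3|_3 = 84 ⇒ 83
(1) 83|_3 = 3^(3 + 1) + 2 ↦ 4^(4 + 1) + 2|_4 = 1026 ⇒ 1025
(2) 1025|_4 = 4^(4 + 1) + 1 ↦ 5^(5 + 1) + 1|_5 = 15626 ⇒ 15625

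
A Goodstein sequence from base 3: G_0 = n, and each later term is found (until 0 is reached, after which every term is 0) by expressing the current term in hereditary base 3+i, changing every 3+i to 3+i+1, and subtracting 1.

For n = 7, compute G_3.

9

7 —HB3→ 2·3 + 1 —bump→ 2·4 + 1 = 9 —(−1)→ 8
8 —HB4→ 2·4 —bump→ 2·5 = 10 —(−1)→ 9
9 —HB5→ 5 + 4 —bump→ 6 + 4 = 10 —(−1)→ 9
9 —HB6→ 6 + 3 —bump→ 7 + 3 = 10 —(−1)→ 9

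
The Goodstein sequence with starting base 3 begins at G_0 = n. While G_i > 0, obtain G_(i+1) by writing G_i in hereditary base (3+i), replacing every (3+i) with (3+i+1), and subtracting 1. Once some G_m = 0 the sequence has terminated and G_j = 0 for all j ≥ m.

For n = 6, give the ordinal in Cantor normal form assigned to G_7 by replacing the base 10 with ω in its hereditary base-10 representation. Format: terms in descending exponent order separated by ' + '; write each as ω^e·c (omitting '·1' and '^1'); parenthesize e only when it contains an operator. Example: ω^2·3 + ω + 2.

6 —HB3→ 2·3 —bump→ 2·4 = 8 —(−1)→ 7
7 —HB4→ 4 + 3 —bump→ 5 + 3 = 8 —(−1)→ 7
7 —HB5→ 5 + 2 —bump→ 6 + 2 = 8 —(−1)→ 7
7 —HB6→ 6 + 1 —bump→ 7 + 1 = 8 —(−1)→ 7
7 —HB7→ 7 —bump→ 8 = 8 —(−1)→ 7
7 —HB8→ 7 —bump→ 7 = 7 —(−1)→ 6
6 —HB9→ 6 —bump→ 6 = 6 —(−1)→ 5
5 —HB10→ 5 —bump→ 5 = 5 —(−1)→ 4

5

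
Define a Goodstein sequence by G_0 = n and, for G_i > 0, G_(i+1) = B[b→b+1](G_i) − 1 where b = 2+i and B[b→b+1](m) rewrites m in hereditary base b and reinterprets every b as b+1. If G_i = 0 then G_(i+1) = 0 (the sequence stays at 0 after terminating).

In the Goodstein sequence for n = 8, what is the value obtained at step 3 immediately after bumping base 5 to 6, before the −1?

93396

base 2: 8 = 2^(2 + 1); at 3: 3^(3 + 1) = 81; next = 80
base 3: 80 = 2·3^3 + 2·3^2 + 2·3 + 2; at 4: 2·4^4 + 2·4^2 + 2·4 + 2 = 554; next = 553
base 4: 553 = 2·4^4 + 2·4^2 + 2·4 + 1; at 5: 2·5^5 + 2·5^2 + 2·5 + 1 = 6311; next = 6310
base 5: 6310 = 2·5^5 + 2·5^2 + 2·5; at 6: 2·6^6 + 2·6^2 + 2·6 = 93396; next = 93395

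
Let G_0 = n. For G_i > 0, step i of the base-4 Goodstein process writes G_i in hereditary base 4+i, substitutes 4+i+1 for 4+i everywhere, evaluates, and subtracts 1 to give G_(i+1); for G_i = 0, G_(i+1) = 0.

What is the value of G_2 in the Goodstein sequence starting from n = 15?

19

(0) 15|_4 = 3·4 + 3 ↦ 3·5 + 3|_5 = 18 ⇒ 17
(1) 17|_5 = 3·5 + 2 ↦ 3·6 + 2|_6 = 20 ⇒ 19
(2) 19|_6 = 3·6 + 1 ↦ 3·7 + 1|_7 = 22 ⇒ 21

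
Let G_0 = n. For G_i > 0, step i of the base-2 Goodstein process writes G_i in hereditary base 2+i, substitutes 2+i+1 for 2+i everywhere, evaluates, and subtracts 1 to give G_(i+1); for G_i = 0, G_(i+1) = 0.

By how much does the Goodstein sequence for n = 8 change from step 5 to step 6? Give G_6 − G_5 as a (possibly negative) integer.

31907376

G_0 = 8. HB_2(8) = 2^(2 + 1). Bump = 81. G_1 = 80.
G_1 = 80. HB_3(80) = 2·3^3 + 2·3^2 + 2·3 + 2. Bump = 554. G_2 = 553.
G_2 = 553. HB_4(553) = 2·4^4 + 2·4^2 + 2·4 + 1. Bump = 6311. G_3 = 6310.
G_3 = 6310. HB_5(6310) = 2·5^5 + 2·5^2 + 2·5. Bump = 93396. G_4 = 93395.
G_4 = 93395. HB_6(93395) = 2·6^6 + 2·6^2 + 6 + 5. Bump = 1647196. G_5 = 1647195.
G_5 = 1647195. HB_7(1647195) = 2·7^7 + 2·7^2 + 7 + 4. Bump = 33554572. G_6 = 33554571.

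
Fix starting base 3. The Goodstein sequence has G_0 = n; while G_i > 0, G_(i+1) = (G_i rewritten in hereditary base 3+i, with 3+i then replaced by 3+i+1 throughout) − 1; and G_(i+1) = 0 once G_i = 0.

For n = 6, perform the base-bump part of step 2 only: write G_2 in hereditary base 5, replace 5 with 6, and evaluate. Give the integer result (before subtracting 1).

8

(0) 6|_3 = 2·3 ↦ 2·4|_4 = 8 ⇒ 7
(1) 7|_4 = 4 + 3 ↦ 5 + 3|_5 = 8 ⇒ 7
(2) 7|_5 = 5 + 2 ↦ 6 + 2|_6 = 8 ⇒ 7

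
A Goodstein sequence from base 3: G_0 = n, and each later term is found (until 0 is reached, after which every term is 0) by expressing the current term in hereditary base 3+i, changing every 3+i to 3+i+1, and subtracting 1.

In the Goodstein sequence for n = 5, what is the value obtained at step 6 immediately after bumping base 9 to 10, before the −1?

2

(0) 5|_3 = 3 + 2 ↦ 4 + 2|_4 = 6 ⇒ 5
(1) 5|_4 = 4 + 1 ↦ 5 + 1|_5 = 6 ⇒ 5
(2) 5|_5 = 5 ↦ 6|_6 = 6 ⇒ 5
(3) 5|_6 = 5 ↦ 5|_7 = 5 ⇒ 4
(4) 4|_7 = 4 ↦ 4|_8 = 4 ⇒ 3
(5) 3|_8 = 3 ↦ 3|_9 = 3 ⇒ 2
(6) 2|_9 = 2 ↦ 2|_10 = 2 ⇒ 1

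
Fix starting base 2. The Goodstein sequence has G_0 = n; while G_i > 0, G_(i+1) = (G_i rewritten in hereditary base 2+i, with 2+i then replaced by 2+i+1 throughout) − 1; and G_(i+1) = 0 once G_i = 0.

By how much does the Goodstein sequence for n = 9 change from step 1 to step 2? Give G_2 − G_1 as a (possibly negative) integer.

942

[0] 9 ≡ 2^(2 + 1) + 1 (base 2). Lift 3: 82. −1: 81.
[1] 81 ≡ 3^(3 + 1) (base 3). Lift 4: 1024. −1: 1023.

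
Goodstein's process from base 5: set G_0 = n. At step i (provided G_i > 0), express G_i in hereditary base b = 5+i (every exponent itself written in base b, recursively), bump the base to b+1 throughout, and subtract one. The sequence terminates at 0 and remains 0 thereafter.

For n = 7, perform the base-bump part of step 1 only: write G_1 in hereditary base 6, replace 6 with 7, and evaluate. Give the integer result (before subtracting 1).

step 0: 7 = 5 + 2; sub 6 for 5: 6 + 2; = 8; G_1 = 8−1 = 7
step 1: 7 = 6 + 1; sub 7 for 6: 7 + 1; = 8; G_2 = 8−1 = 7

8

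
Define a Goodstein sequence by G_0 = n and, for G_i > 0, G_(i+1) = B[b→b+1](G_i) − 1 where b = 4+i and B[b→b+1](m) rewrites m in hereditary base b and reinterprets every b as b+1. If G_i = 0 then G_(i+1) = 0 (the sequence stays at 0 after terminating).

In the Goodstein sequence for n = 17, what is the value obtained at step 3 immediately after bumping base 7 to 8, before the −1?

G_0 = 17. HB_4(17) = 4^2 + 1. Bump = 26. G_1 = 25.
G_1 = 25. HB_5(25) = 5^2. Bump = 36. G_2 = 35.
G_2 = 35. HB_6(35) = 5·6 + 5. Bump = 40. G_3 = 39.

44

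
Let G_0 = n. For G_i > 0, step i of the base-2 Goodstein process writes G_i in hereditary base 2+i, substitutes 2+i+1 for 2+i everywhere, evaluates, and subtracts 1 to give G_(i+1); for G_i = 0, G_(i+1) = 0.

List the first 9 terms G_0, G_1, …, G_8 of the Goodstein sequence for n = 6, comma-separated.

step 0: 6 = 2^2 + 2; sub 3 for 2: 3^3 + 3; = 30; G_1 = 30−1 = 29
step 1: 29 = 3^3 + 2; sub 4 for 3: 4^4 + 2; = 258; G_2 = 258−1 = 257
step 2: 257 = 4^4 + 1; sub 5 for 4: 5^5 + 1; = 3126; G_3 = 3126−1 = 3125
step 3: 3125 = 5^5; sub 6 for 5: 6^6; = 46656; G_4 = 46656−1 = 46655
step 4: 46655 = 5·6^5 + 5·6^4 + 5·6^3 + 5·6^2 + 5·6 + 5; sub 7 for 6: 5·7^5 + 5·7^4 + 5·7^3 + 5·7^2 + 5·7 + 5; = 98040; G_5 = 98040−1 = 98039
step 5: 98039 = 5·7^5 + 5·7^4 + 5·7^3 + 5·7^2 + 5·7 + 4; sub 8 for 7: 5·8^5 + 5·8^4 + 5·8^3 + 5·8^2 + 5·8 + 4; = 187244; G_6 = 187244−1 = 187243
step 6: 187243 = 5·8^5 + 5·8^4 + 5·8^3 + 5·8^2 + 5·8 + 3; sub 9 for 8: 5·9^5 + 5·9^4 + 5·9^3 + 5·9^2 + 5·9 + 3; = 332148; G_7 = 332148−1 = 332147
step 7: 332147 = 5·9^5 + 5·9^4 + 5·9^3 + 5·9^2 + 5·9 + 2; sub 10 for 9: 5·10^5 + 5·10^4 + 5·10^3 + 5·10^2 + 5·10 + 2; = 555552; G_8 = 555552−1 = 555551

6, 29, 257, 3125, 46655, 98039, 187243, 332147, 555551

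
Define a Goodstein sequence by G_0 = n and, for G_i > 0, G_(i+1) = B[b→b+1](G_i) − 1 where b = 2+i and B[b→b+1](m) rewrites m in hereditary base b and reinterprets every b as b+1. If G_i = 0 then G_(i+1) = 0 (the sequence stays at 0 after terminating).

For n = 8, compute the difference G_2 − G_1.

473

G_0 = 8. HB_2(8) = 2^(2 + 1). Bump = 81. G_1 = 80.
G_1 = 80. HB_3(80) = 2·3^3 + 2·3^2 + 2·3 + 2. Bump = 554. G_2 = 553.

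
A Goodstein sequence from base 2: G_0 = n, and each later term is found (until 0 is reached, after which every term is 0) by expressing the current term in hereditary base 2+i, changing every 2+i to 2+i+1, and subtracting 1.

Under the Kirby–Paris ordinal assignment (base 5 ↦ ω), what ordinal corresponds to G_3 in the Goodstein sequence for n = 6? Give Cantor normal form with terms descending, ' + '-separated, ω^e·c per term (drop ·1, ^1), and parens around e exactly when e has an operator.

ω^ω

step 0: 6 = 2^2 + 2; sub 3 for 2: 3^3 + 3; = 30; G_1 = 30−1 = 29
step 1: 29 = 3^3 + 2; sub 4 for 3: 4^4 + 2; = 258; G_2 = 258−1 = 257
step 2: 257 = 4^4 + 1; sub 5 for 4: 5^5 + 1; = 3126; G_3 = 3126−1 = 3125
step 3: 3125 = 5^5; sub 6 for 5: 6^6; = 46656; G_4 = 46656−1 = 46655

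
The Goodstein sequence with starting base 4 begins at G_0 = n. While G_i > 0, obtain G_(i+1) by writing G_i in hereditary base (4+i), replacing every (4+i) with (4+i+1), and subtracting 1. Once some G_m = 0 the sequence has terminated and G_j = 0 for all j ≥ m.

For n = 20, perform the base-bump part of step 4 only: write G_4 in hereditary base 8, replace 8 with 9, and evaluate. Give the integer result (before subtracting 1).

base 4: 20 = 4^2 + 4; at 5: 5^2 + 5 = 30; next = 29
base 5: 29 = 5^2 + 4; at 6: 6^2 + 4 = 40; next = 39
base 6: 39 = 6^2 + 3; at 7: 7^2 + 3 = 52; next = 51
base 7: 51 = 7^2 + 2; at 8: 8^2 + 2 = 66; next = 65
base 8: 65 = 8^2 + 1; at 9: 9^2 + 1 = 82; next = 81

82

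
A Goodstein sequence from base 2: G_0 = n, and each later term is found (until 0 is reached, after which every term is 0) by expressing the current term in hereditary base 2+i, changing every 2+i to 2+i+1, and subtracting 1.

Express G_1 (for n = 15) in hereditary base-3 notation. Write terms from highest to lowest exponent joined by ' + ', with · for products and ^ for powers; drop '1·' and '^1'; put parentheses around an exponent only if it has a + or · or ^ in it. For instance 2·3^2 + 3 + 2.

(0) 15|_2 = 2^(2 + 1) + 2^2 + 2 + 1 ↦ 3^(3 + 1) + 3^3 + 3 + 1|_3 = 112 ⇒ 111
(1) 111|_3 = 3^(3 + 1) + 3^3 + 3 ↦ 4^(4 + 1) + 4^4 + 4|_4 = 1284 ⇒ 1283

3^(3 + 1) + 3^3 + 3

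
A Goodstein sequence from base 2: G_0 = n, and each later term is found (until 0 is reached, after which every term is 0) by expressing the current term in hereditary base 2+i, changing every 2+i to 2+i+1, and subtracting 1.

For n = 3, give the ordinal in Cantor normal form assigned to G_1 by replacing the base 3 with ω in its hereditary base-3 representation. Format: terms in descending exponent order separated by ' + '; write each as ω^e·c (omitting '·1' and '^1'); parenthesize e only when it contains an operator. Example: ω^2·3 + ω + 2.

3 —HB2→ 2 + 1 —bump→ 3 + 1 = 4 —(−1)→ 3
3 —HB3→ 3 —bump→ 4 = 4 —(−1)→ 3

ω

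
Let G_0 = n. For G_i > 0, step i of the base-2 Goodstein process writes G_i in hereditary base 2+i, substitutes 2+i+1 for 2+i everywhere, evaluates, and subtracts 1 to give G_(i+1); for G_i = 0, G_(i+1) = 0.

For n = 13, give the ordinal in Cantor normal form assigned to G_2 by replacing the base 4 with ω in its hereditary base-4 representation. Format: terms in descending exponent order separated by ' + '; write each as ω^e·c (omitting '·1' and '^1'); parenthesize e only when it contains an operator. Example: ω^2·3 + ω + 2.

ω^(ω + 1) + ω^3·3 + ω^2·3 + ω·3 + 3

base 2: 13 = 2^(2 + 1) + 2^2 + 1; at 3: 3^(3 + 1) + 3^3 + 1 = 109; next = 108
base 3: 108 = 3^(3 + 1) + 3^3; at 4: 4^(4 + 1) + 4^4 = 1280; next = 1279
base 4: 1279 = 4^(4 + 1) + 3·4^3 + 3·4^2 + 3·4 + 3; at 5: 5^(5 + 1) + 3·5^3 + 3·5^2 + 3·5 + 3 = 16093; next = 16092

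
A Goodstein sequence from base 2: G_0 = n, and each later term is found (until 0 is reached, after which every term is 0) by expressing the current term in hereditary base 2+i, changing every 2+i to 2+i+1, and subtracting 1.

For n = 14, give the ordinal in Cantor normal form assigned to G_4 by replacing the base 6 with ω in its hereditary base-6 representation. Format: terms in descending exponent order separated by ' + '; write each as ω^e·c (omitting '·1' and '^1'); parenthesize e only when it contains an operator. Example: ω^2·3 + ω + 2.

ω^(ω + 1) + ω^5·5 + ω^4·5 + ω^3·5 + ω^2·5 + ω·5 + 5

base 2: 14 = 2^(2 + 1) + 2^2 + 2; at 3: 3^(3 + 1) + 3^3 + 3 = 111; next = 110
base 3: 110 = 3^(3 + 1) + 3^3 + 2; at 4: 4^(4 + 1) + 4^4 + 2 = 1282; next = 1281
base 4: 1281 = 4^(4 + 1) + 4^4 + 1; at 5: 5^(5 + 1) + 5^5 + 1 = 18751; next = 18750
base 5: 18750 = 5^(5 + 1) + 5^5; at 6: 6^(6 + 1) + 6^6 = 326592; next = 326591
base 6: 326591 = 6^(6 + 1) + 5·6^5 + 5·6^4 + 5·6^3 + 5·6^2 + 5·6 + 5; at 7: 7^(7 + 1) + 5·7^5 + 5·7^4 + 5·7^3 + 5·7^2 + 5·7 + 5 = 5862841; next = 5862840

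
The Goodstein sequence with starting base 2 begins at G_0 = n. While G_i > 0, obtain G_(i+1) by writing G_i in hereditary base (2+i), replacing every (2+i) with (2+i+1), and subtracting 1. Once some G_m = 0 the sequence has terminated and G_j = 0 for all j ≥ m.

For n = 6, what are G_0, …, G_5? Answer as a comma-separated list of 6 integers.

step 0: 6 = 2^2 + 2; sub 3 for 2: 3^3 + 3; = 30; G_1 = 30−1 = 29
step 1: 29 = 3^3 + 2; sub 4 for 3: 4^4 + 2; = 258; G_2 = 258−1 = 257
step 2: 257 = 4^4 + 1; sub 5 for 4: 5^5 + 1; = 3126; G_3 = 3126−1 = 3125
step 3: 3125 = 5^5; sub 6 for 5: 6^6; = 46656; G_4 = 46656−1 = 46655
step 4: 46655 = 5·6^5 + 5·6^4 + 5·6^3 + 5·6^2 + 5·6 + 5; sub 7 for 6: 5·7^5 + 5·7^4 + 5·7^3 + 5·7^2 + 5·7 + 5; = 98040; G_5 = 98040−1 = 98039

6, 29, 257, 3125, 46655, 98039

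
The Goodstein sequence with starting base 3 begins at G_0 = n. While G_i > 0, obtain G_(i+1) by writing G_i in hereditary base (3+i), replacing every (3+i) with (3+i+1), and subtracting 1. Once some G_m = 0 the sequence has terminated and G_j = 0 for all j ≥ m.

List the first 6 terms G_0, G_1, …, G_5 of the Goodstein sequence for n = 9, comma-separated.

i=0: 9 = 3^2 (b=3); 3→4: 4^2 = 16; 16−1 = 15
i=1: 15 = 3·4 + 3 (b=4); 4→5: 3·5 + 3 = 18; 18−1 = 17
i=2: 17 = 3·5 + 2 (b=5); 5→6: 3·6 + 2 = 20; 20−1 = 19
i=3: 19 = 3·6 + 1 (b=6); 6→7: 3·7 + 1 = 22; 22−1 = 21
i=4: 21 = 3·7 (b=7); 7→8: 3·8 = 24; 24−1 = 23

9, 15, 17, 19, 21, 23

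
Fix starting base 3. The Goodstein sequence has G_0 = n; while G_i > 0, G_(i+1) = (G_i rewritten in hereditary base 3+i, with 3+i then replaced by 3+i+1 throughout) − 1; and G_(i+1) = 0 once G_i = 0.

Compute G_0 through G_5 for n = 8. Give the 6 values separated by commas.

8, 9, 10, 11, 11, 11

base 3: 8 = 2·3 + 2; at 4: 2·4 + 2 = 10; next = 9
base 4: 9 = 2·4 + 1; at 5: 2·5 + 1 = 11; next = 10
base 5: 10 = 2·5; at 6: 2·6 = 12; next = 11
base 6: 11 = 6 + 5; at 7: 7 + 5 = 12; next = 11
base 7: 11 = 7 + 4; at 8: 8 + 4 = 12; next = 11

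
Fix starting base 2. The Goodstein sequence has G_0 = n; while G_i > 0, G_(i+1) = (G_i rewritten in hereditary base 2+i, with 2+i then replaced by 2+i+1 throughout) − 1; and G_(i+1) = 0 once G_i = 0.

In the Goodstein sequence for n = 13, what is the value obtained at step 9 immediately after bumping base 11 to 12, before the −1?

106993205384716

(0) 13|_2 = 2^(2 + 1) + 2^2 + 1 ↦ 3^(3 + 1) + 3^3 + 1|_3 = 109 ⇒ 108
(1) 108|_3 = 3^(3 + 1) + 3^3 ↦ 4^(4 + 1) + 4^4|_4 = 1280 ⇒ 1279
(2) 1279|_4 = 4^(4 + 1) + 3·4^3 + 3·4^2 + 3·4 + 3 ↦ 5^(5 + 1) + 3·5^3 + 3·5^2 + 3·5 + 3|_5 = 16093 ⇒ 16092
(3) 16092|_5 = 5^(5 + 1) + 3·5^3 + 3·5^2 + 3·5 + 2 ↦ 6^(6 + 1) + 3·6^3 + 3·6^2 + 3·6 + 2|_6 = 280712 ⇒ 280711
(4) 280711|_6 = 6^(6 + 1) + 3·6^3 + 3·6^2 + 3·6 + 1 ↦ 7^(7 + 1) + 3·7^3 + 3·7^2 + 3·7 + 1|_7 = 5765999 ⇒ 5765998
(5) 5765998|_7 = 7^(7 + 1) + 3·7^3 + 3·7^2 + 3·7 ↦ 8^(8 + 1) + 3·8^3 + 3·8^2 + 3·8|_8 = 134219480 ⇒ 134219479
(6) 134219479|_8 = 8^(8 + 1) + 3·8^3 + 3·8^2 + 2·8 + 7 ↦ 9^(9 + 1) + 3·9^3 + 3·9^2 + 2·9 + 7|_9 = 3486786856 ⇒ 3486786855
(7) 3486786855|_9 = 9^(9 + 1) + 3·9^3 + 3·9^2 + 2·9 + 6 ↦ 10^(10 + 1) + 3·10^3 + 3·10^2 + 2·10 + 6|_10 = 100000003326 ⇒ 100000003325
(8) 100000003325|_10 = 10^(10 + 1) + 3·10^3 + 3·10^2 + 2·10 + 5 ↦ 11^(11 + 1) + 3·11^3 + 3·11^2 + 2·11 + 5|_11 = 3138428381104 ⇒ 3138428381103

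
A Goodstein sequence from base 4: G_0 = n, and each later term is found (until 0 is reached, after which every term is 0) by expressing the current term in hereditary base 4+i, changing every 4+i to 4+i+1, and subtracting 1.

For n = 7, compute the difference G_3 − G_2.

(0) 7|_4 = 4 + 3 ↦ 5 + 3|_5 = 8 ⇒ 7
(1) 7|_5 = 5 + 2 ↦ 6 + 2|_6 = 8 ⇒ 7
(2) 7|_6 = 6 + 1 ↦ 7 + 1|_7 = 8 ⇒ 7

0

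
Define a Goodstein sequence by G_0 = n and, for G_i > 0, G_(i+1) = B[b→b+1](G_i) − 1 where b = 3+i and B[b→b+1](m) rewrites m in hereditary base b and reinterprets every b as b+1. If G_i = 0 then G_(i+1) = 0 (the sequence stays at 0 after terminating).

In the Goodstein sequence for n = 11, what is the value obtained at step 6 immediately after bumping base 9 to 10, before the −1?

52

G_0 = 11. HB_3(11) = 3^2 + 2. Bump = 18. G_1 = 17.
G_1 = 17. HB_4(17) = 4^2 + 1. Bump = 26. G_2 = 25.
G_2 = 25. HB_5(25) = 5^2. Bump = 36. G_3 = 35.
G_3 = 35. HB_6(35) = 5·6 + 5. Bump = 40. G_4 = 39.
G_4 = 39. HB_7(39) = 5·7 + 4. Bump = 44. G_5 = 43.
G_5 = 43. HB_8(43) = 5·8 + 3. Bump = 48. G_6 = 47.
G_6 = 47. HB_9(47) = 5·9 + 2. Bump = 52. G_7 = 51.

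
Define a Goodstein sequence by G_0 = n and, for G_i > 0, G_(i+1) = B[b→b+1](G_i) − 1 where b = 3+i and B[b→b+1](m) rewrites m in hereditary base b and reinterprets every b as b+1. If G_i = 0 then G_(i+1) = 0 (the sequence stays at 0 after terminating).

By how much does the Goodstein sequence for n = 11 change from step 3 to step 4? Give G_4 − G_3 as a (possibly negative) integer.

(0) 11|_3 = 3^2 + 2 ↦ 4^2 + 2|_4 = 18 ⇒ 17
(1) 17|_4 = 4^2 + 1 ↦ 5^2 + 1|_5 = 26 ⇒ 25
(2) 25|_5 = 5^2 ↦ 6^2|_6 = 36 ⇒ 35
(3) 35|_6 = 5·6 + 5 ↦ 5·7 + 5|_7 = 40 ⇒ 39

4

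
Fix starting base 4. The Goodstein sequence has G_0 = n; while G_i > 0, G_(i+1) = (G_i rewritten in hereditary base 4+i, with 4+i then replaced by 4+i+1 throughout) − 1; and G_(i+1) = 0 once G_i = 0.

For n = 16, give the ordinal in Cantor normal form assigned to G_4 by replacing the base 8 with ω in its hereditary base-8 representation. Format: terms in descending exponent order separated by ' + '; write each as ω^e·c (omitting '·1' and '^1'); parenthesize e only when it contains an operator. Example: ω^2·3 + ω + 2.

ω·4 + 1

[0] 16 ≡ 4^2 (base 4). Lift 5: 25. −1: 24.
[1] 24 ≡ 4·5 + 4 (base 5). Lift 6: 28. −1: 27.
[2] 27 ≡ 4·6 + 3 (base 6). Lift 7: 31. −1: 30.
[3] 30 ≡ 4·7 + 2 (base 7). Lift 8: 34. −1: 33.
[4] 33 ≡ 4·8 + 1 (base 8). Lift 9: 37. −1: 36.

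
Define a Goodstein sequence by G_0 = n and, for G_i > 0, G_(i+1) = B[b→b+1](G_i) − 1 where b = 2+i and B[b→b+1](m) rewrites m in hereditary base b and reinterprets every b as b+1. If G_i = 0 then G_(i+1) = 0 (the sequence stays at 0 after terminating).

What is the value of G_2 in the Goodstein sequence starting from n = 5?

255

G_0=5  [base 2] 2^2 + 1  →[2↦3]→  3^3 + 1 = 28  −1 ⇒ G_1=27
G_1=27  [base 3] 3^3  →[3↦4]→  4^4 = 256  −1 ⇒ G_2=255
G_2=255  [base 4] 3·4^3 + 3·4^2 + 3·4 + 3  →[4↦5]→  3·5^3 + 3·5^2 + 3·5 + 3 = 468  −1 ⇒ G_3=467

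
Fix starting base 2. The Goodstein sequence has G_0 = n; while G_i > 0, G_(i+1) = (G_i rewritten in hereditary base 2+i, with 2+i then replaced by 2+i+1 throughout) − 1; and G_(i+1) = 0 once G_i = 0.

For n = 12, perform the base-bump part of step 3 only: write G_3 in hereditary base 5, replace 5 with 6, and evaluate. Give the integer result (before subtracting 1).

280020

i=0: 12 = 2^(2 + 1) + 2^2 (b=2); 2→3: 3^(3 + 1) + 3^3 = 108; 108−1 = 107
i=1: 107 = 3^(3 + 1) + 2·3^2 + 2·3 + 2 (b=3); 3→4: 4^(4 + 1) + 2·4^2 + 2·4 + 2 = 1066; 1066−1 = 1065
i=2: 1065 = 4^(4 + 1) + 2·4^2 + 2·4 + 1 (b=4); 4→5: 5^(5 + 1) + 2·5^2 + 2·5 + 1 = 15686; 15686−1 = 15685
i=3: 15685 = 5^(5 + 1) + 2·5^2 + 2·5 (b=5); 5→6: 6^(6 + 1) + 2·6^2 + 2·6 = 280020; 280020−1 = 280019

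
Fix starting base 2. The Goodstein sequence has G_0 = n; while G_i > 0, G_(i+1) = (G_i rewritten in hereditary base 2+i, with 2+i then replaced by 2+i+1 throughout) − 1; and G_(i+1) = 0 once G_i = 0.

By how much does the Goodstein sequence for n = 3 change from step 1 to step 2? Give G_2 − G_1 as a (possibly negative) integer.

0

G_0 = 3. HB_2(3) = 2 + 1. Bump = 4. G_1 = 3.
G_1 = 3. HB_3(3) = 3. Bump = 4. G_2 = 3.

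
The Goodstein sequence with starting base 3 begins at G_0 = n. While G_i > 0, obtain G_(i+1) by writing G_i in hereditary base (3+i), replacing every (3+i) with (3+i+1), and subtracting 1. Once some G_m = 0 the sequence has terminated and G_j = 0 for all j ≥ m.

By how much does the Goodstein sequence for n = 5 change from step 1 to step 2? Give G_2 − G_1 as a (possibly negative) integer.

G_0=5  [base 3] 3 + 2  →[3↦4]→  4 + 2 = 6  −1 ⇒ G_1=5
G_1=5  [base 4] 4 + 1  →[4↦5]→  5 + 1 = 6  −1 ⇒ G_2=5

0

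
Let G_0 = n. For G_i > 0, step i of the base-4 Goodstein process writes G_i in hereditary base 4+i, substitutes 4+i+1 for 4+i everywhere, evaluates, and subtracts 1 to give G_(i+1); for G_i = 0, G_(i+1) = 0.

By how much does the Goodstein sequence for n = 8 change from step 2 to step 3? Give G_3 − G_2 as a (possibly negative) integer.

G_0=8  [base 4] 2·4  →[4↦5]→  2·5 = 10  −1 ⇒ G_1=9
G_1=9  [base 5] 5 + 4  →[5↦6]→  6 + 4 = 10  −1 ⇒ G_2=9
G_2=9  [base 6] 6 + 3  →[6↦7]→  7 + 3 = 10  −1 ⇒ G_3=9

0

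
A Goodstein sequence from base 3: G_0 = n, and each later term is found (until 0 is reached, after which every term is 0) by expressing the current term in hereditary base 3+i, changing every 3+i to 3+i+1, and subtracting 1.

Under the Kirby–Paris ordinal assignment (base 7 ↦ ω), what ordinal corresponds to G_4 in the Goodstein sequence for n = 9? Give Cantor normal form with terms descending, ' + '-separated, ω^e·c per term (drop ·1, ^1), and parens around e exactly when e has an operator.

ω·3

(0) 9|_3 = 3^2 ↦ 4^2|_4 = 16 ⇒ 15
(1) 15|_4 = 3·4 + 3 ↦ 3·5 + 3|_5 = 18 ⇒ 17
(2) 17|_5 = 3·5 + 2 ↦ 3·6 + 2|_6 = 20 ⇒ 19
(3) 19|_6 = 3·6 + 1 ↦ 3·7 + 1|_7 = 22 ⇒ 21
(4) 21|_7 = 3·7 ↦ 3·8|_8 = 24 ⇒ 23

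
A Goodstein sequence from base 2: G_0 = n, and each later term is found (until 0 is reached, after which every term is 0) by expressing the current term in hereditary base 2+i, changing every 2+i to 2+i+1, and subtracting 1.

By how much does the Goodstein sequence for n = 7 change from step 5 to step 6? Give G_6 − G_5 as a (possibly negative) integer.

15953672

i=0: 7 = 2^2 + 2 + 1 (b=2); 2→3: 3^3 + 3 + 1 = 31; 31−1 = 30
i=1: 30 = 3^3 + 3 (b=3); 3→4: 4^4 + 4 = 260; 260−1 = 259
i=2: 259 = 4^4 + 3 (b=4); 4→5: 5^5 + 3 = 3128; 3128−1 = 3127
i=3: 3127 = 5^5 + 2 (b=5); 5→6: 6^6 + 2 = 46658; 46658−1 = 46657
i=4: 46657 = 6^6 + 1 (b=6); 6→7: 7^7 + 1 = 823544; 823544−1 = 823543
i=5: 823543 = 7^7 (b=7); 7→8: 8^8 = 16777216; 16777216−1 = 16777215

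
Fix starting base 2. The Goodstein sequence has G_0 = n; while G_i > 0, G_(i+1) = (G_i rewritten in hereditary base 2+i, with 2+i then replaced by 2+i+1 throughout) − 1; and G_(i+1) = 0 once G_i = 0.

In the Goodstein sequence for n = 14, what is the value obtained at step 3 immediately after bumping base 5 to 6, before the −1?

326592

base 2: 14 = 2^(2 + 1) + 2^2 + 2; at 3: 3^(3 + 1) + 3^3 + 3 = 111; next = 110
base 3: 110 = 3^(3 + 1) + 3^3 + 2; at 4: 4^(4 + 1) + 4^4 + 2 = 1282; next = 1281
base 4: 1281 = 4^(4 + 1) + 4^4 + 1; at 5: 5^(5 + 1) + 5^5 + 1 = 18751; next = 18750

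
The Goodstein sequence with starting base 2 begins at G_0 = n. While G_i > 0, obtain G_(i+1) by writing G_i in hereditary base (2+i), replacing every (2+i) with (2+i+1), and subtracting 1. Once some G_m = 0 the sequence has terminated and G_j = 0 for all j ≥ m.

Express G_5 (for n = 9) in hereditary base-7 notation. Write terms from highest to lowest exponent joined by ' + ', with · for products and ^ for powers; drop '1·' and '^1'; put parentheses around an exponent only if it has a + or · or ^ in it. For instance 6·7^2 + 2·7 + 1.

G_0 = 9. HB_2(9) = 2^(2 + 1) + 1. Bump = 82. G_1 = 81.
G_1 = 81. HB_3(81) = 3^(3 + 1). Bump = 1024. G_2 = 1023.
G_2 = 1023. HB_4(1023) = 3·4^4 + 3·4^3 + 3·4^2 + 3·4 + 3. Bump = 9843. G_3 = 9842.
G_3 = 9842. HB_5(9842) = 3·5^5 + 3·5^3 + 3·5^2 + 3·5 + 2. Bump = 140744. G_4 = 140743.
G_4 = 140743. HB_6(140743) = 3·6^6 + 3·6^3 + 3·6^2 + 3·6 + 1. Bump = 2471827. G_5 = 2471826.
G_5 = 2471826. HB_7(2471826) = 3·7^7 + 3·7^3 + 3·7^2 + 3·7. Bump = 50333400. G_6 = 50333399.

3·7^7 + 3·7^3 + 3·7^2 + 3·7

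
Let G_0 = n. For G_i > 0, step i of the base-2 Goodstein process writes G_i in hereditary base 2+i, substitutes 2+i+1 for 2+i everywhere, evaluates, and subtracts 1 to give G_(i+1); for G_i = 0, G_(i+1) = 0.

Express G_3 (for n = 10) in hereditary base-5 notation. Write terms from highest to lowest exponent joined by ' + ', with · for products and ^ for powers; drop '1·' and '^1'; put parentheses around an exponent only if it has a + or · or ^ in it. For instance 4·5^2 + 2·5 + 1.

5^(5 + 1)

[0] 10 ≡ 2^(2 + 1) + 2 (base 2). Lift 3: 84. −1: 83.
[1] 83 ≡ 3^(3 + 1) + 2 (base 3). Lift 4: 1026. −1: 1025.
[2] 1025 ≡ 4^(4 + 1) + 1 (base 4). Lift 5: 15626. −1: 15625.
[3] 15625 ≡ 5^(5 + 1) (base 5). Lift 6: 279936. −1: 279935.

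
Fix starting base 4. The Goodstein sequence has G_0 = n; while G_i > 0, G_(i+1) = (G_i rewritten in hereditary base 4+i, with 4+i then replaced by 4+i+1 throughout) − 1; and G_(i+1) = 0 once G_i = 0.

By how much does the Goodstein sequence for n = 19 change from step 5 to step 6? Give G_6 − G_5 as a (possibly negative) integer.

6

19 —HB4→ 4^2 + 3 —bump→ 5^2 + 3 = 28 —(−1)→ 27
27 —HB5→ 5^2 + 2 —bump→ 6^2 + 2 = 38 —(−1)→ 37
37 —HB6→ 6^2 + 1 —bump→ 7^2 + 1 = 50 —(−1)→ 49
49 —HB7→ 7^2 —bump→ 8^2 = 64 —(−1)→ 63
63 —HB8→ 7·8 + 7 —bump→ 7·9 + 7 = 70 —(−1)→ 69
69 —HB9→ 7·9 + 6 —bump→ 7·10 + 6 = 76 —(−1)→ 75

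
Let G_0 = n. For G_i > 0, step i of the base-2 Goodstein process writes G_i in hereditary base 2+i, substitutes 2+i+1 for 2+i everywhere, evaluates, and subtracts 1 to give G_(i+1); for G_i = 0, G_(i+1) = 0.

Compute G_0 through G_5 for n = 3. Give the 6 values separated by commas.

3, 3, 3, 2, 1, 0

G_0 = 3. HB_2(3) = 2 + 1. Bump = 4. G_1 = 3.
G_1 = 3. HB_3(3) = 3. Bump = 4. G_2 = 3.
G_2 = 3. HB_4(3) = 3. Bump = 3. G_3 = 2.
G_3 = 2. HB_5(2) = 2. Bump = 2. G_4 = 1.
G_4 = 1. HB_6(1) = 1. Bump = 1. G_5 = 0.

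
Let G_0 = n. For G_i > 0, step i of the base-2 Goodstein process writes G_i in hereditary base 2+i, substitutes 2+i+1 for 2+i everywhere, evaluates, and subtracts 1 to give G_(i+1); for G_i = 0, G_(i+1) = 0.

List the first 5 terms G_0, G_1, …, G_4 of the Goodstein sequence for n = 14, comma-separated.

i=0: 14 = 2^(2 + 1) + 2^2 + 2 (b=2); 2→3: 3^(3 + 1) + 3^3 + 3 = 111; 111−1 = 110
i=1: 110 = 3^(3 + 1) + 3^3 + 2 (b=3); 3→4: 4^(4 + 1) + 4^4 + 2 = 1282; 1282−1 = 1281
i=2: 1281 = 4^(4 + 1) + 4^4 + 1 (b=4); 4→5: 5^(5 + 1) + 5^5 + 1 = 18751; 18751−1 = 18750
i=3: 18750 = 5^(5 + 1) + 5^5 (b=5); 5→6: 6^(6 + 1) + 6^6 = 326592; 326592−1 = 326591

14, 110, 1281, 18750, 326591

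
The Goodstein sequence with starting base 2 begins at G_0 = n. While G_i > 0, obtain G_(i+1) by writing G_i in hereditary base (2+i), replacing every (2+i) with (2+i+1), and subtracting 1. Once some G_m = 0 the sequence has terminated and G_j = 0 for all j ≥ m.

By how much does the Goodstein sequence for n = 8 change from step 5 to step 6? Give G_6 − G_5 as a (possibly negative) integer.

8 —HB2→ 2^(2 + 1) —bump→ 3^(3 + 1) = 81 —(−1)→ 80
80 —HB3→ 2·3^3 + 2·3^2 + 2·3 + 2 —bump→ 2·4^4 + 2·4^2 + 2·4 + 2 = 554 —(−1)→ 553
553 —HB4→ 2·4^4 + 2·4^2 + 2·4 + 1 —bump→ 2·5^5 + 2·5^2 + 2·5 + 1 = 6311 —(−1)→ 6310
6310 —HB5→ 2·5^5 + 2·5^2 + 2·5 —bump→ 2·6^6 + 2·6^2 + 2·6 = 93396 —(−1)→ 93395
93395 —HB6→ 2·6^6 + 2·6^2 + 6 + 5 —bump→ 2·7^7 + 2·7^2 + 7 + 5 = 1647196 —(−1)→ 1647195
1647195 —HB7→ 2·7^7 + 2·7^2 + 7 + 4 —bump→ 2·8^8 + 2·8^2 + 8 + 4 = 33554572 —(−1)→ 33554571

31907376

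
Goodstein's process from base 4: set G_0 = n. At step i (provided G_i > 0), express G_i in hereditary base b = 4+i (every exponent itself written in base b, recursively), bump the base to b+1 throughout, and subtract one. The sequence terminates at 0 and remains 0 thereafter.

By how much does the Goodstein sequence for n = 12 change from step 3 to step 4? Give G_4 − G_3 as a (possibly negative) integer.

1

(0) 12|_4 = 3·4 ↦ 3·5|_5 = 15 ⇒ 14
(1) 14|_5 = 2·5 + 4 ↦ 2·6 + 4|_6 = 16 ⇒ 15
(2) 15|_6 = 2·6 + 3 ↦ 2·7 + 3|_7 = 17 ⇒ 16
(3) 16|_7 = 2·7 + 2 ↦ 2·8 + 2|_8 = 18 ⇒ 17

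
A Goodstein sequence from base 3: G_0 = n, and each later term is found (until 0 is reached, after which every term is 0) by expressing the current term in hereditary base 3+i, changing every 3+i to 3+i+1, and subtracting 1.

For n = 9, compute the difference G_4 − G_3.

base 3: 9 = 3^2; at 4: 4^2 = 16; next = 15
base 4: 15 = 3·4 + 3; at 5: 3·5 + 3 = 18; next = 17
base 5: 17 = 3·5 + 2; at 6: 3·6 + 2 = 20; next = 19
base 6: 19 = 3·6 + 1; at 7: 3·7 + 1 = 22; next = 21

2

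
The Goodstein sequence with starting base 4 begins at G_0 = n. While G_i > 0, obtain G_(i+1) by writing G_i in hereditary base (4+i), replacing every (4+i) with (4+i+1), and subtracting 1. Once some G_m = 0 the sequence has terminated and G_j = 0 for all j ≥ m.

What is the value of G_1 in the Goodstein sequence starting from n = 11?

[0] 11 ≡ 2·4 + 3 (base 4). Lift 5: 13. −1: 12.
[1] 12 ≡ 2·5 + 2 (base 5). Lift 6: 14. −1: 13.

12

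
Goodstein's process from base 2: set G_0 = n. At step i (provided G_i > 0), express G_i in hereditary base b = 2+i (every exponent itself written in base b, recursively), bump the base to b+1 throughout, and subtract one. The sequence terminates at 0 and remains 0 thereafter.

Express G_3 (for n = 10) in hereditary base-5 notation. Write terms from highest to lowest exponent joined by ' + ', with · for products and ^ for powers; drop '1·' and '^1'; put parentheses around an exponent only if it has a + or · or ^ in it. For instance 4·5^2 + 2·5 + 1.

G_0 = 10. HB_2(10) = 2^(2 + 1) + 2. Bump = 84. G_1 = 83.
G_1 = 83. HB_3(83) = 3^(3 + 1) + 2. Bump = 1026. G_2 = 1025.
G_2 = 1025. HB_4(1025) = 4^(4 + 1) + 1. Bump = 15626. G_3 = 15625.
G_3 = 15625. HB_5(15625) = 5^(5 + 1). Bump = 279936. G_4 = 279935.

5^(5 + 1)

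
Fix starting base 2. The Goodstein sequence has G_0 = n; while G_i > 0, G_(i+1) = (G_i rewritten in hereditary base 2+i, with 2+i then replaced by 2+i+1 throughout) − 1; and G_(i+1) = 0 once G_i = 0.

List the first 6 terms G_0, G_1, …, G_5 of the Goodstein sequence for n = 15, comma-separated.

15, 111, 1283, 18752, 326593, 6588344

(0) 15|_2 = 2^(2 + 1) + 2^2 + 2 + 1 ↦ 3^(3 + 1) + 3^3 + 3 + 1|_3 = 112 ⇒ 111
(1) 111|_3 = 3^(3 + 1) + 3^3 + 3 ↦ 4^(4 + 1) + 4^4 + 4|_4 = 1284 ⇒ 1283
(2) 1283|_4 = 4^(4 + 1) + 4^4 + 3 ↦ 5^(5 + 1) + 5^5 + 3|_5 = 18753 ⇒ 18752
(3) 18752|_5 = 5^(5 + 1) + 5^5 + 2 ↦ 6^(6 + 1) + 6^6 + 2|_6 = 326594 ⇒ 326593
(4) 326593|_6 = 6^(6 + 1) + 6^6 + 1 ↦ 7^(7 + 1) + 7^7 + 1|_7 = 6588345 ⇒ 6588344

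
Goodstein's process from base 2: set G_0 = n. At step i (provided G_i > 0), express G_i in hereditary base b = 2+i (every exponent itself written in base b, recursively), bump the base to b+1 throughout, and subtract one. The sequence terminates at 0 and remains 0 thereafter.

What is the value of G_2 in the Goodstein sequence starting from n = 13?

13 —HB2→ 2^(2 + 1) + 2^2 + 1 —bump→ 3^(3 + 1) + 3^3 + 1 = 109 —(−1)→ 108
108 —HB3→ 3^(3 + 1) + 3^3 —bump→ 4^(4 + 1) + 4^4 = 1280 —(−1)→ 1279
1279 —HB4→ 4^(4 + 1) + 3·4^3 + 3·4^2 + 3·4 + 3 —bump→ 5^(5 + 1) + 3·5^3 + 3·5^2 + 3·5 + 3 = 16093 —(−1)→ 16092

1279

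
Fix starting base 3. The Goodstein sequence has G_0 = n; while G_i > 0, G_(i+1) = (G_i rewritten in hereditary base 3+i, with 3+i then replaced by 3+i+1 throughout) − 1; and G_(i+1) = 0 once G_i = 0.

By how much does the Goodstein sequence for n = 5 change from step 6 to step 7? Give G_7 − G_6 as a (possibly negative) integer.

-1

[0] 5 ≡ 3 + 2 (base 3). Lift 4: 6. −1: 5.
[1] 5 ≡ 4 + 1 (base 4). Lift 5: 6. −1: 5.
[2] 5 ≡ 5 (base 5). Lift 6: 6. −1: 5.
[3] 5 ≡ 5 (base 6). Lift 7: 5. −1: 4.
[4] 4 ≡ 4 (base 7). Lift 8: 4. −1: 3.
[5] 3 ≡ 3 (base 8). Lift 9: 3. −1: 2.
[6] 2 ≡ 2 (base 9). Lift 10: 2. −1: 1.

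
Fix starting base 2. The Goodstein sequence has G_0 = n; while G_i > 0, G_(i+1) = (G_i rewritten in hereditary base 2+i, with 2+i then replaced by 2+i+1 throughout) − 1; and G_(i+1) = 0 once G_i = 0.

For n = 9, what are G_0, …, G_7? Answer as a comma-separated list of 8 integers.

9 —HB2→ 2^(2 + 1) + 1 —bump→ 3^(3 + 1) + 1 = 82 —(−1)→ 81
81 —HB3→ 3^(3 + 1) —bump→ 4^(4 + 1) = 1024 —(−1)→ 1023
1023 —HB4→ 3·4^4 + 3·4^3 + 3·4^2 + 3·4 + 3 —bump→ 3·5^5 + 3·5^3 + 3·5^2 + 3·5 + 3 = 9843 —(−1)→ 9842
9842 —HB5→ 3·5^5 + 3·5^3 + 3·5^2 + 3·5 + 2 —bump→ 3·6^6 + 3·6^3 + 3·6^2 + 3·6 + 2 = 140744 —(−1)→ 140743
140743 —HB6→ 3·6^6 + 3·6^3 + 3·6^2 + 3·6 + 1 —bump→ 3·7^7 + 3·7^3 + 3·7^2 + 3·7 + 1 = 2471827 —(−1)→ 2471826
2471826 —HB7→ 3·7^7 + 3·7^3 + 3·7^2 + 3·7 —bump→ 3·8^8 + 3·8^3 + 3·8^2 + 3·8 = 50333400 —(−1)→ 50333399
50333399 —HB8→ 3·8^8 + 3·8^3 + 3·8^2 + 2·8 + 7 —bump→ 3·9^9 + 3·9^3 + 3·9^2 + 2·9 + 7 = 1162263922 —(−1)→ 1162263921

9, 81, 1023, 9842, 140743, 2471826, 50333399, 1162263921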